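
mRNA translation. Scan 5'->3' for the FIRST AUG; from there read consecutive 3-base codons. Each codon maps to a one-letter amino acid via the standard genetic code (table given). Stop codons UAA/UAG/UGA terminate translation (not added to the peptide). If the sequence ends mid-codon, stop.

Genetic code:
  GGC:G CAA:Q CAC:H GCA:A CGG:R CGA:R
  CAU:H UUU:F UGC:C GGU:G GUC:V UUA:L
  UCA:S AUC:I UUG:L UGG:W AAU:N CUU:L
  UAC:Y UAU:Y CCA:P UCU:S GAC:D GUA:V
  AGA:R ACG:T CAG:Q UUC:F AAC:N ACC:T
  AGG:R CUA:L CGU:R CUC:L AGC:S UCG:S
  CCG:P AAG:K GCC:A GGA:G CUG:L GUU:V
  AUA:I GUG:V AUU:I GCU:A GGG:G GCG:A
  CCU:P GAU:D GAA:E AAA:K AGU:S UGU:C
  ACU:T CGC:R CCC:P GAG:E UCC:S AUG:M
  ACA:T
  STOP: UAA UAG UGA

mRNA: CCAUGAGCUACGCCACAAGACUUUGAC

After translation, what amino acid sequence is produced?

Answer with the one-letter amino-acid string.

start AUG at pos 2
pos 2: AUG -> M; peptide=M
pos 5: AGC -> S; peptide=MS
pos 8: UAC -> Y; peptide=MSY
pos 11: GCC -> A; peptide=MSYA
pos 14: ACA -> T; peptide=MSYAT
pos 17: AGA -> R; peptide=MSYATR
pos 20: CUU -> L; peptide=MSYATRL
pos 23: UGA -> STOP

Answer: MSYATRL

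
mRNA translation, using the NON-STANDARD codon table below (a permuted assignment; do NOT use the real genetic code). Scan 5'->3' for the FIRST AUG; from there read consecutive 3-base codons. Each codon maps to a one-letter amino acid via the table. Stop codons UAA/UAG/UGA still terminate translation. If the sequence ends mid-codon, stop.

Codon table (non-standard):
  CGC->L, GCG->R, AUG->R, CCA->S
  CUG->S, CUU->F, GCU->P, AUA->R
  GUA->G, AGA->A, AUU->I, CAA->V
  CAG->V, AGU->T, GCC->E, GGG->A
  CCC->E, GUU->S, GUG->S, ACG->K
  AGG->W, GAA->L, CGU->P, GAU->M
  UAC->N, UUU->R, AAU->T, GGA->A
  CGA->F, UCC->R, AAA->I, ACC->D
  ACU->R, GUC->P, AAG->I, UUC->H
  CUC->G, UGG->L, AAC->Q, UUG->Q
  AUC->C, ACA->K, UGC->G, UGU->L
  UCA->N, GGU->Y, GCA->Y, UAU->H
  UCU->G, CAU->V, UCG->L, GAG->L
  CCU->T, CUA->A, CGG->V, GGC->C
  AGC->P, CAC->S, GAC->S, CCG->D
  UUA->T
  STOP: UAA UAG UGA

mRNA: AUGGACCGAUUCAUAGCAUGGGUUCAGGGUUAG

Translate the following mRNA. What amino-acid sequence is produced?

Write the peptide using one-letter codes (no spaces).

Answer: RSFHRYLSVY

Derivation:
start AUG at pos 0
pos 0: AUG -> R; peptide=R
pos 3: GAC -> S; peptide=RS
pos 6: CGA -> F; peptide=RSF
pos 9: UUC -> H; peptide=RSFH
pos 12: AUA -> R; peptide=RSFHR
pos 15: GCA -> Y; peptide=RSFHRY
pos 18: UGG -> L; peptide=RSFHRYL
pos 21: GUU -> S; peptide=RSFHRYLS
pos 24: CAG -> V; peptide=RSFHRYLSV
pos 27: GGU -> Y; peptide=RSFHRYLSVY
pos 30: UAG -> STOP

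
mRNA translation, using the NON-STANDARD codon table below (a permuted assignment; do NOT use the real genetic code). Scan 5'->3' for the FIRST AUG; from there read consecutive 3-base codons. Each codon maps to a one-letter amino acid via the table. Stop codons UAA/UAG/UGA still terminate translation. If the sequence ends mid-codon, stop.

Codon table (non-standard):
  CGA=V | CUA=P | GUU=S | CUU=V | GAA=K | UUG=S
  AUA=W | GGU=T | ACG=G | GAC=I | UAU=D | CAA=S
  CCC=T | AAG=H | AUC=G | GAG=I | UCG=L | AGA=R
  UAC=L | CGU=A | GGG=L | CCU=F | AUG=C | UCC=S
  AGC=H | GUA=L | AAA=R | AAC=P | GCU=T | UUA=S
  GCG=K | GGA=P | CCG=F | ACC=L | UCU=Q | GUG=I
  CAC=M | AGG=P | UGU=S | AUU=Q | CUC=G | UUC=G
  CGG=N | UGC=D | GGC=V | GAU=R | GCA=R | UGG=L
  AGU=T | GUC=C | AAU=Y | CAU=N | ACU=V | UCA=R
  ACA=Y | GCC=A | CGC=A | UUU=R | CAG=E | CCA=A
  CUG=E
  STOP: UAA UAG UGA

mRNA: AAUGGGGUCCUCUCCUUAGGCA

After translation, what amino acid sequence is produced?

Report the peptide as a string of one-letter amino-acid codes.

start AUG at pos 1
pos 1: AUG -> C; peptide=C
pos 4: GGG -> L; peptide=CL
pos 7: UCC -> S; peptide=CLS
pos 10: UCU -> Q; peptide=CLSQ
pos 13: CCU -> F; peptide=CLSQF
pos 16: UAG -> STOP

Answer: CLSQF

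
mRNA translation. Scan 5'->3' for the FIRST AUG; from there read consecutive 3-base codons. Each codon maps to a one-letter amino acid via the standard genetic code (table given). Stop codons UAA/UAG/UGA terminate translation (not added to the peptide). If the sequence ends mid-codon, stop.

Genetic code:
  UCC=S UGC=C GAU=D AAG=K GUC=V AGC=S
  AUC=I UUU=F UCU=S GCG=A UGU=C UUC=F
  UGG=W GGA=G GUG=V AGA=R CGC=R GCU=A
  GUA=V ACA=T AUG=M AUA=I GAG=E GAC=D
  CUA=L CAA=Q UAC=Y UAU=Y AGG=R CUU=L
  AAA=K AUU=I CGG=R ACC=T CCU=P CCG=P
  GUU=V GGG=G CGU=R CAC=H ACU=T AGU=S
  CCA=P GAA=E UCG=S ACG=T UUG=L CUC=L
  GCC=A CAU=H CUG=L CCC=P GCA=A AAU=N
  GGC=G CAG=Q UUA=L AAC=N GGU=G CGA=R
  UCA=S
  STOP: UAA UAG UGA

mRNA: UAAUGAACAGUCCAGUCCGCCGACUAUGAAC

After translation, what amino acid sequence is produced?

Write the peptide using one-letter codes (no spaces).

Answer: MNSPVRRL

Derivation:
start AUG at pos 2
pos 2: AUG -> M; peptide=M
pos 5: AAC -> N; peptide=MN
pos 8: AGU -> S; peptide=MNS
pos 11: CCA -> P; peptide=MNSP
pos 14: GUC -> V; peptide=MNSPV
pos 17: CGC -> R; peptide=MNSPVR
pos 20: CGA -> R; peptide=MNSPVRR
pos 23: CUA -> L; peptide=MNSPVRRL
pos 26: UGA -> STOP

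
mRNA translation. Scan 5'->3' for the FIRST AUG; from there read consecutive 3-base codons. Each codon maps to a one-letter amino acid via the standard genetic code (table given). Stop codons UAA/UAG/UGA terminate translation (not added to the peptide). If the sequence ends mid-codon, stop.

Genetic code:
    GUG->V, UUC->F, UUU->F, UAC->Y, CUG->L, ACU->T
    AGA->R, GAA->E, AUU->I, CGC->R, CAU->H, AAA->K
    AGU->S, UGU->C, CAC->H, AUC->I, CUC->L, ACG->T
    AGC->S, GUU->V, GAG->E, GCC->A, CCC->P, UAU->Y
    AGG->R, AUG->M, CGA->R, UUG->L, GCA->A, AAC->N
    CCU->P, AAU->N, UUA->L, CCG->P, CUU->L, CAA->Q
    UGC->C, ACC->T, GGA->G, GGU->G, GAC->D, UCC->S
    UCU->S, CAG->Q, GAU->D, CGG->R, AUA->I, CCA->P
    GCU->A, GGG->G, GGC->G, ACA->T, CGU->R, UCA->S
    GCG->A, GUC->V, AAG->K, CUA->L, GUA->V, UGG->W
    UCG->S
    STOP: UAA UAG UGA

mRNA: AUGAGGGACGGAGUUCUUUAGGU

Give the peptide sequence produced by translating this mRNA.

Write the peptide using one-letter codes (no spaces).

Answer: MRDGVL

Derivation:
start AUG at pos 0
pos 0: AUG -> M; peptide=M
pos 3: AGG -> R; peptide=MR
pos 6: GAC -> D; peptide=MRD
pos 9: GGA -> G; peptide=MRDG
pos 12: GUU -> V; peptide=MRDGV
pos 15: CUU -> L; peptide=MRDGVL
pos 18: UAG -> STOP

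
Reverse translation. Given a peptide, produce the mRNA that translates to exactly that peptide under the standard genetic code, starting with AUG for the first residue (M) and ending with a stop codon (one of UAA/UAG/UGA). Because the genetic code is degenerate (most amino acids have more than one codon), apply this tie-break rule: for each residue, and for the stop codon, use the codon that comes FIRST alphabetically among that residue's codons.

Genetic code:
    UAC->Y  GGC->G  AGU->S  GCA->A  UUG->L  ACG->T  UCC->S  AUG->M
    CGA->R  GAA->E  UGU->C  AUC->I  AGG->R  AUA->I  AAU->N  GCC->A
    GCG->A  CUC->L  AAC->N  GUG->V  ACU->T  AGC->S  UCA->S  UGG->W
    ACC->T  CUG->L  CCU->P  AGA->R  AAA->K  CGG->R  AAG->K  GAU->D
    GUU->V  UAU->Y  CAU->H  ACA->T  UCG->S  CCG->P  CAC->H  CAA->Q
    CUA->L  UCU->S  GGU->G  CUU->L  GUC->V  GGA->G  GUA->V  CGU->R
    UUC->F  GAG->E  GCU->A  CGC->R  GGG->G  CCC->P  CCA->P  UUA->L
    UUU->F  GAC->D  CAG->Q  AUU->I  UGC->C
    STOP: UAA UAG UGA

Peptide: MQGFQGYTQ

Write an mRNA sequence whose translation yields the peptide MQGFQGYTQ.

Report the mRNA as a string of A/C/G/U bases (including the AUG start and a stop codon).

residue 1: M -> AUG (start codon)
residue 2: Q codons sorted = CAA,CAG -> pick first = CAA
residue 3: G codons sorted = GGA,GGC,GGG,GGU -> pick first = GGA
residue 4: F codons sorted = UUC,UUU -> pick first = UUC
residue 5: Q codons sorted = CAA,CAG -> pick first = CAA
residue 6: G codons sorted = GGA,GGC,GGG,GGU -> pick first = GGA
residue 7: Y codons sorted = UAC,UAU -> pick first = UAC
residue 8: T codons sorted = ACA,ACC,ACG,ACU -> pick first = ACA
residue 9: Q codons sorted = CAA,CAG -> pick first = CAA
terminator: stop codons sorted = UAA,UAG,UGA -> pick first = UAA

Answer: mRNA: AUGCAAGGAUUCCAAGGAUACACACAAUAA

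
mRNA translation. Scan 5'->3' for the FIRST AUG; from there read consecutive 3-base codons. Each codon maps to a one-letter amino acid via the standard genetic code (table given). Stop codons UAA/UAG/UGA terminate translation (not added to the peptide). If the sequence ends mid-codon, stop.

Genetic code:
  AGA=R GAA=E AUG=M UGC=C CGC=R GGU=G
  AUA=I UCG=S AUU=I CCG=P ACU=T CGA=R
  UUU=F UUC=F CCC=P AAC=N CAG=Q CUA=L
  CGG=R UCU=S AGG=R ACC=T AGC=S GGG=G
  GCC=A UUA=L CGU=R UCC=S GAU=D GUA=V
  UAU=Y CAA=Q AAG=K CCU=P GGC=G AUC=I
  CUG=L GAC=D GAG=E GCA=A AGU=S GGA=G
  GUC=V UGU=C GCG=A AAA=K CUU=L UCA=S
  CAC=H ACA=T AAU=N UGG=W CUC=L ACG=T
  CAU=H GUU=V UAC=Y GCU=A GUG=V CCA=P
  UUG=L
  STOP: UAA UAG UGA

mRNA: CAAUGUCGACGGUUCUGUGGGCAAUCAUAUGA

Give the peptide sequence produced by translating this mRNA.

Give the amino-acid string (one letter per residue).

start AUG at pos 2
pos 2: AUG -> M; peptide=M
pos 5: UCG -> S; peptide=MS
pos 8: ACG -> T; peptide=MST
pos 11: GUU -> V; peptide=MSTV
pos 14: CUG -> L; peptide=MSTVL
pos 17: UGG -> W; peptide=MSTVLW
pos 20: GCA -> A; peptide=MSTVLWA
pos 23: AUC -> I; peptide=MSTVLWAI
pos 26: AUA -> I; peptide=MSTVLWAII
pos 29: UGA -> STOP

Answer: MSTVLWAII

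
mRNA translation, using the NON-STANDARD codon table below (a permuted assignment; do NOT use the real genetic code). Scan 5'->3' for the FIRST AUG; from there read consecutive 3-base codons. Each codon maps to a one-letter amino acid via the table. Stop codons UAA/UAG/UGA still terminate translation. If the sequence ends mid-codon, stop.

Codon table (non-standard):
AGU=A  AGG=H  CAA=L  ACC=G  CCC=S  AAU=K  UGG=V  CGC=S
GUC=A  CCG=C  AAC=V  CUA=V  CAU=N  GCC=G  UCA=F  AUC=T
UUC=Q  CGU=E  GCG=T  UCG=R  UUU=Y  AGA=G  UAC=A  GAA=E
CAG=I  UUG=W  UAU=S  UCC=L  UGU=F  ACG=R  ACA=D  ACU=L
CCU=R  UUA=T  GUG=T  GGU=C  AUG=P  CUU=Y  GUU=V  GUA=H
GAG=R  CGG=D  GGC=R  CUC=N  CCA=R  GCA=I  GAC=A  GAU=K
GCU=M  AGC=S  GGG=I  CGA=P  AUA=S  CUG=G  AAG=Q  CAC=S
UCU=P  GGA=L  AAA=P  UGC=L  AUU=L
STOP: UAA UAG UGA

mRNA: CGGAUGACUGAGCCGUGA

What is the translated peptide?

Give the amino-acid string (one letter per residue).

start AUG at pos 3
pos 3: AUG -> P; peptide=P
pos 6: ACU -> L; peptide=PL
pos 9: GAG -> R; peptide=PLR
pos 12: CCG -> C; peptide=PLRC
pos 15: UGA -> STOP

Answer: PLRC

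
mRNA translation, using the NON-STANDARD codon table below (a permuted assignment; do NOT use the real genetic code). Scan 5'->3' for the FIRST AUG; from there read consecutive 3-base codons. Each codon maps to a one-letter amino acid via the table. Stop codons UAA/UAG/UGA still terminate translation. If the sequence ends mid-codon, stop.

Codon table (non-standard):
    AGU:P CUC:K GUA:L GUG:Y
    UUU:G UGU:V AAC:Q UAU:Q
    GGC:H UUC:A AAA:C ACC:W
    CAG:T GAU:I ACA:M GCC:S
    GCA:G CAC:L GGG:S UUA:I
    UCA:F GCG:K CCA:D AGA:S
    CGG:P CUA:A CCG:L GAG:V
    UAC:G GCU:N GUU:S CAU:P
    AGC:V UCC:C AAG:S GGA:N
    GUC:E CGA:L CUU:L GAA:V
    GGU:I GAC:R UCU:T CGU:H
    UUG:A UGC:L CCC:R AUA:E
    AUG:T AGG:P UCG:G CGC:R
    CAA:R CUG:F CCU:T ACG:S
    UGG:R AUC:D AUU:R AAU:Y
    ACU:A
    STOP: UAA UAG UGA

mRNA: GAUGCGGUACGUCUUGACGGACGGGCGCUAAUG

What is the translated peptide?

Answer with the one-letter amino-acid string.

start AUG at pos 1
pos 1: AUG -> T; peptide=T
pos 4: CGG -> P; peptide=TP
pos 7: UAC -> G; peptide=TPG
pos 10: GUC -> E; peptide=TPGE
pos 13: UUG -> A; peptide=TPGEA
pos 16: ACG -> S; peptide=TPGEAS
pos 19: GAC -> R; peptide=TPGEASR
pos 22: GGG -> S; peptide=TPGEASRS
pos 25: CGC -> R; peptide=TPGEASRSR
pos 28: UAA -> STOP

Answer: TPGEASRSR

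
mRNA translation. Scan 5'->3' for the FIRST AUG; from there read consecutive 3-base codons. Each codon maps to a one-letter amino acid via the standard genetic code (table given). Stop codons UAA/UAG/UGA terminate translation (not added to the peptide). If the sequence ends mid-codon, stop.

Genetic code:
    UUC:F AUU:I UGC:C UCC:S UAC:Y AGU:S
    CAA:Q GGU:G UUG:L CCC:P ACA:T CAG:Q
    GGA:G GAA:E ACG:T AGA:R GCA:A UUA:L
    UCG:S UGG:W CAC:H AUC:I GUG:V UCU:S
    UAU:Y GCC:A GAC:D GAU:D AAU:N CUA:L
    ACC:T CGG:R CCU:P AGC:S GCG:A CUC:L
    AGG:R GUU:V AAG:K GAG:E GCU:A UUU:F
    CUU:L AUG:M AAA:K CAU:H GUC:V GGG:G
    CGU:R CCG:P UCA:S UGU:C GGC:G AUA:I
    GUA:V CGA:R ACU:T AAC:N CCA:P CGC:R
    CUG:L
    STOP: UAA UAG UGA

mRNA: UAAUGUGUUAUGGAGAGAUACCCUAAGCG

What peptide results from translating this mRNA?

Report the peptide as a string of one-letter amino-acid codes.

Answer: MCYGEIP

Derivation:
start AUG at pos 2
pos 2: AUG -> M; peptide=M
pos 5: UGU -> C; peptide=MC
pos 8: UAU -> Y; peptide=MCY
pos 11: GGA -> G; peptide=MCYG
pos 14: GAG -> E; peptide=MCYGE
pos 17: AUA -> I; peptide=MCYGEI
pos 20: CCC -> P; peptide=MCYGEIP
pos 23: UAA -> STOP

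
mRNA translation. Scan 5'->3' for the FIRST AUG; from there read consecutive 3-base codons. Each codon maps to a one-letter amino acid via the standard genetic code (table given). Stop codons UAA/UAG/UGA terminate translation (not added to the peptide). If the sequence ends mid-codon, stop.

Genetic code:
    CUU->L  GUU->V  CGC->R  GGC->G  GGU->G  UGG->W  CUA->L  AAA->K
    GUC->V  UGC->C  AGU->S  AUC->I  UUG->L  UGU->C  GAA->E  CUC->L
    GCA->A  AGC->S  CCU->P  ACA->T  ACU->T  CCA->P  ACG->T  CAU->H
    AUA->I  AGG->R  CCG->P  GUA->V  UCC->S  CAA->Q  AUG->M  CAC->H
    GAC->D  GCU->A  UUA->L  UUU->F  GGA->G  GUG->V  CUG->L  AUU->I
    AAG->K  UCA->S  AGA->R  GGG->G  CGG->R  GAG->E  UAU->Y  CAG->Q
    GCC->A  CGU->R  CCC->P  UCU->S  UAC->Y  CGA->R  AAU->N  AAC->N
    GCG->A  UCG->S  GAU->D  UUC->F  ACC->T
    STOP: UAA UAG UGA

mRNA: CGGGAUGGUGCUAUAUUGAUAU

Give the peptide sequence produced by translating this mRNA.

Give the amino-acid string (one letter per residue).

start AUG at pos 4
pos 4: AUG -> M; peptide=M
pos 7: GUG -> V; peptide=MV
pos 10: CUA -> L; peptide=MVL
pos 13: UAU -> Y; peptide=MVLY
pos 16: UGA -> STOP

Answer: MVLY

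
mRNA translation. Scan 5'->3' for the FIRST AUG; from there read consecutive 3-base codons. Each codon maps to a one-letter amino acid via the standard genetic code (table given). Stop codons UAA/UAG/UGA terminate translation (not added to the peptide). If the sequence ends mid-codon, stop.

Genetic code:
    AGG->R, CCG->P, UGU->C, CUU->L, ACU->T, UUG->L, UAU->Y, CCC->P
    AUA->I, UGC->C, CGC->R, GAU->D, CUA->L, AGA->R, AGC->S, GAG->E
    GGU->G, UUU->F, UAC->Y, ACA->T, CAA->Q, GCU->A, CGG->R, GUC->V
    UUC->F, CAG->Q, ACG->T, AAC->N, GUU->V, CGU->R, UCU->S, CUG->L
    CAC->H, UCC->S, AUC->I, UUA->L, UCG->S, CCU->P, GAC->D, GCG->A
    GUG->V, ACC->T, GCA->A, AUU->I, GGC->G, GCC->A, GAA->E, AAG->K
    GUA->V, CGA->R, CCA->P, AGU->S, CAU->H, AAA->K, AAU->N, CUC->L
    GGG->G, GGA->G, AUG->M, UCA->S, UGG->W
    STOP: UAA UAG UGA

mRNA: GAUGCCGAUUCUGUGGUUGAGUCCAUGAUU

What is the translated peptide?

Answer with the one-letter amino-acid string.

Answer: MPILWLSP

Derivation:
start AUG at pos 1
pos 1: AUG -> M; peptide=M
pos 4: CCG -> P; peptide=MP
pos 7: AUU -> I; peptide=MPI
pos 10: CUG -> L; peptide=MPIL
pos 13: UGG -> W; peptide=MPILW
pos 16: UUG -> L; peptide=MPILWL
pos 19: AGU -> S; peptide=MPILWLS
pos 22: CCA -> P; peptide=MPILWLSP
pos 25: UGA -> STOP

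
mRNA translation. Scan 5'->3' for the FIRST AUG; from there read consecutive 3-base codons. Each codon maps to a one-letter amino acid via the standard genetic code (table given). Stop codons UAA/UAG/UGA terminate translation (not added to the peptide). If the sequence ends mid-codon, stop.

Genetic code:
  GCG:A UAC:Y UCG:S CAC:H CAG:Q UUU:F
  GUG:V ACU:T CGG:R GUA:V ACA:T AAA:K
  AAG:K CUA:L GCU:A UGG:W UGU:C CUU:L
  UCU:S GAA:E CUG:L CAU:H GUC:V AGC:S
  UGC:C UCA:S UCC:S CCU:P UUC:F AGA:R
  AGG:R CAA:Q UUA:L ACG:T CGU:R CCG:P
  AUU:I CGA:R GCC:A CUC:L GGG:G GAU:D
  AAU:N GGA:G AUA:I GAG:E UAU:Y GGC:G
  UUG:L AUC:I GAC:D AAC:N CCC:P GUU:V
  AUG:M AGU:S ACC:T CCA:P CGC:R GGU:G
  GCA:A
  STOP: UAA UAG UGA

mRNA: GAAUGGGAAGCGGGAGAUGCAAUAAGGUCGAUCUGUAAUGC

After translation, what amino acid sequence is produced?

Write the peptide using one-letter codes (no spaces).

start AUG at pos 2
pos 2: AUG -> M; peptide=M
pos 5: GGA -> G; peptide=MG
pos 8: AGC -> S; peptide=MGS
pos 11: GGG -> G; peptide=MGSG
pos 14: AGA -> R; peptide=MGSGR
pos 17: UGC -> C; peptide=MGSGRC
pos 20: AAU -> N; peptide=MGSGRCN
pos 23: AAG -> K; peptide=MGSGRCNK
pos 26: GUC -> V; peptide=MGSGRCNKV
pos 29: GAU -> D; peptide=MGSGRCNKVD
pos 32: CUG -> L; peptide=MGSGRCNKVDL
pos 35: UAA -> STOP

Answer: MGSGRCNKVDL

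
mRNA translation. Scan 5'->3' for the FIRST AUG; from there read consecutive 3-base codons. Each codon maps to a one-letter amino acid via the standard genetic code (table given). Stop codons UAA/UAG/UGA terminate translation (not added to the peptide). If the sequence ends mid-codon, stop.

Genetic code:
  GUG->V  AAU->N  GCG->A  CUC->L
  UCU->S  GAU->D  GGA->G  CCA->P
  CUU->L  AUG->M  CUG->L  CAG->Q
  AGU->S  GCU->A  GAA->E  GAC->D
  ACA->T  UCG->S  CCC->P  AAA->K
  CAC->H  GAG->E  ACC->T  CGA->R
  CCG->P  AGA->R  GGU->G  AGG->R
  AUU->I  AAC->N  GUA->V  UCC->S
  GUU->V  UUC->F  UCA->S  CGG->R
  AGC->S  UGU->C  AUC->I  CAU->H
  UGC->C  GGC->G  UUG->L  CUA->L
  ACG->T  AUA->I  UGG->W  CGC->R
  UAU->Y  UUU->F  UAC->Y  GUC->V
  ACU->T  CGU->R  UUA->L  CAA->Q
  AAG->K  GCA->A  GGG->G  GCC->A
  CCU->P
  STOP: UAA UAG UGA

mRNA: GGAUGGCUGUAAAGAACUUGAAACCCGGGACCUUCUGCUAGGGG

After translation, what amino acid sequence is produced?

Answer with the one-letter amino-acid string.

start AUG at pos 2
pos 2: AUG -> M; peptide=M
pos 5: GCU -> A; peptide=MA
pos 8: GUA -> V; peptide=MAV
pos 11: AAG -> K; peptide=MAVK
pos 14: AAC -> N; peptide=MAVKN
pos 17: UUG -> L; peptide=MAVKNL
pos 20: AAA -> K; peptide=MAVKNLK
pos 23: CCC -> P; peptide=MAVKNLKP
pos 26: GGG -> G; peptide=MAVKNLKPG
pos 29: ACC -> T; peptide=MAVKNLKPGT
pos 32: UUC -> F; peptide=MAVKNLKPGTF
pos 35: UGC -> C; peptide=MAVKNLKPGTFC
pos 38: UAG -> STOP

Answer: MAVKNLKPGTFC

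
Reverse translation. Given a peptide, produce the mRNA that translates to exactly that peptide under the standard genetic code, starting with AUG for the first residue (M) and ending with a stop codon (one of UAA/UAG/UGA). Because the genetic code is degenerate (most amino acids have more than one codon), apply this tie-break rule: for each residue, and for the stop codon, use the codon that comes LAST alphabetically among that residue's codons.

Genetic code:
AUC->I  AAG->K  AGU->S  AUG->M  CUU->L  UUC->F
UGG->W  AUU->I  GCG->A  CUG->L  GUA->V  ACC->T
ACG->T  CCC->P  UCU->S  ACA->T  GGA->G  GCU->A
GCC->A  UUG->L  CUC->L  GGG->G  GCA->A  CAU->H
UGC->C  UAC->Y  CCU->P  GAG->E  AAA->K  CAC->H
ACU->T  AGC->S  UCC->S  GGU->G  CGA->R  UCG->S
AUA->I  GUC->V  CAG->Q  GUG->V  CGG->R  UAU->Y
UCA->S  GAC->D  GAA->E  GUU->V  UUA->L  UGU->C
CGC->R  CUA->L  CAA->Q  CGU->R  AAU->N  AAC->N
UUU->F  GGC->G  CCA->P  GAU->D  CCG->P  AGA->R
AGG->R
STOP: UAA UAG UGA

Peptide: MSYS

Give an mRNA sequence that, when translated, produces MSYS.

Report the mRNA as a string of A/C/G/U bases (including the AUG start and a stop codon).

Answer: mRNA: AUGUCUUAUUCUUGA

Derivation:
residue 1: M -> AUG (start codon)
residue 2: S codons sorted = AGC,AGU,UCA,UCC,UCG,UCU -> pick last = UCU
residue 3: Y codons sorted = UAC,UAU -> pick last = UAU
residue 4: S codons sorted = AGC,AGU,UCA,UCC,UCG,UCU -> pick last = UCU
terminator: stop codons sorted = UAA,UAG,UGA -> pick last = UGA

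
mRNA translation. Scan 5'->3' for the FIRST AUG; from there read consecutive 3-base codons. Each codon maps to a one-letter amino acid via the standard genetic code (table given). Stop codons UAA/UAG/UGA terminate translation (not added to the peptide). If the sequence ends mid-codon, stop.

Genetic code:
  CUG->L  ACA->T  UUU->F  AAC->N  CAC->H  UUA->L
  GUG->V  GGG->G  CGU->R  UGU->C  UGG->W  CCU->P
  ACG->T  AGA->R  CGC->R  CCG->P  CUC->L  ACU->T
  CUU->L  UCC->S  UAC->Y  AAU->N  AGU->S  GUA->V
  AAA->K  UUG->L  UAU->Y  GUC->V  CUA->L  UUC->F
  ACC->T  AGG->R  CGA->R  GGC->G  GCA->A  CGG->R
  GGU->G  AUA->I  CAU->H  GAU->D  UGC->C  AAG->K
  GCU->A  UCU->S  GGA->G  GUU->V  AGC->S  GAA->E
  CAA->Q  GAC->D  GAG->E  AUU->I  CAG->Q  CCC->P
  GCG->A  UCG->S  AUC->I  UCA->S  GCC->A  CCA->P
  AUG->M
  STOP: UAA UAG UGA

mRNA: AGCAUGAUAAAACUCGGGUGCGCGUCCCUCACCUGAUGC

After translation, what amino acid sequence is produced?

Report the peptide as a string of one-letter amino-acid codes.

start AUG at pos 3
pos 3: AUG -> M; peptide=M
pos 6: AUA -> I; peptide=MI
pos 9: AAA -> K; peptide=MIK
pos 12: CUC -> L; peptide=MIKL
pos 15: GGG -> G; peptide=MIKLG
pos 18: UGC -> C; peptide=MIKLGC
pos 21: GCG -> A; peptide=MIKLGCA
pos 24: UCC -> S; peptide=MIKLGCAS
pos 27: CUC -> L; peptide=MIKLGCASL
pos 30: ACC -> T; peptide=MIKLGCASLT
pos 33: UGA -> STOP

Answer: MIKLGCASLT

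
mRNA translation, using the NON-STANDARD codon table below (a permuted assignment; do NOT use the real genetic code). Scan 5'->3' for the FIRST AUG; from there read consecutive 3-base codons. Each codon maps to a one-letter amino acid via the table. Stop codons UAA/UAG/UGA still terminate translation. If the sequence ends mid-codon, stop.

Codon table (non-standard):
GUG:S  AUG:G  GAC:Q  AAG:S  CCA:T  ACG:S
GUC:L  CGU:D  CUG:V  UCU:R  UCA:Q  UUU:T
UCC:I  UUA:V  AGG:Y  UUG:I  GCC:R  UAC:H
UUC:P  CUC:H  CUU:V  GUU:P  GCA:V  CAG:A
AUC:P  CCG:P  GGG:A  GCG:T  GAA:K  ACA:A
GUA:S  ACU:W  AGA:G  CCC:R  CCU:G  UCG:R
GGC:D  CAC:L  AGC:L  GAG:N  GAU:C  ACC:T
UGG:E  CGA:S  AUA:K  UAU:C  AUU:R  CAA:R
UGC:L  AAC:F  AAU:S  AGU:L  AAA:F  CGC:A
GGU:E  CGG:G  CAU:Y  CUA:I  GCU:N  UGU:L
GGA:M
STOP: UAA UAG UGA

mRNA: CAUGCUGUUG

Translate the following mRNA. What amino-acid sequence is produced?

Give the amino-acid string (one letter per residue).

Answer: GVI

Derivation:
start AUG at pos 1
pos 1: AUG -> G; peptide=G
pos 4: CUG -> V; peptide=GV
pos 7: UUG -> I; peptide=GVI
pos 10: only 0 nt remain (<3), stop (end of mRNA)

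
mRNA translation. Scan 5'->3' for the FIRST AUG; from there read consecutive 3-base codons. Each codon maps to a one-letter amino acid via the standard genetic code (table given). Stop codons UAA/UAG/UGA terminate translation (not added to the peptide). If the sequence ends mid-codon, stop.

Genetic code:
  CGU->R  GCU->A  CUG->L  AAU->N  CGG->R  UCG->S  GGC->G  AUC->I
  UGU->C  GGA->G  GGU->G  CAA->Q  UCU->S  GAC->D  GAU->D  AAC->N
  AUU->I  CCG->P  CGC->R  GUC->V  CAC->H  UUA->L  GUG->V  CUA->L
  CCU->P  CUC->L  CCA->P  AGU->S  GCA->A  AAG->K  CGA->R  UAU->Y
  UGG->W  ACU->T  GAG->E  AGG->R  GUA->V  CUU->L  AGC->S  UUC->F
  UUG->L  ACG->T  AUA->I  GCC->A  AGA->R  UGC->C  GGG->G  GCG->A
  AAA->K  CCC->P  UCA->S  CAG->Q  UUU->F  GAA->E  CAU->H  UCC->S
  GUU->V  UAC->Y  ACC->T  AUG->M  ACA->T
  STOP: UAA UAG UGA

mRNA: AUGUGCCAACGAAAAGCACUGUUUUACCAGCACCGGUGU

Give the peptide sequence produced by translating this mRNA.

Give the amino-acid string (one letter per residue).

Answer: MCQRKALFYQHRC

Derivation:
start AUG at pos 0
pos 0: AUG -> M; peptide=M
pos 3: UGC -> C; peptide=MC
pos 6: CAA -> Q; peptide=MCQ
pos 9: CGA -> R; peptide=MCQR
pos 12: AAA -> K; peptide=MCQRK
pos 15: GCA -> A; peptide=MCQRKA
pos 18: CUG -> L; peptide=MCQRKAL
pos 21: UUU -> F; peptide=MCQRKALF
pos 24: UAC -> Y; peptide=MCQRKALFY
pos 27: CAG -> Q; peptide=MCQRKALFYQ
pos 30: CAC -> H; peptide=MCQRKALFYQH
pos 33: CGG -> R; peptide=MCQRKALFYQHR
pos 36: UGU -> C; peptide=MCQRKALFYQHRC
pos 39: only 0 nt remain (<3), stop (end of mRNA)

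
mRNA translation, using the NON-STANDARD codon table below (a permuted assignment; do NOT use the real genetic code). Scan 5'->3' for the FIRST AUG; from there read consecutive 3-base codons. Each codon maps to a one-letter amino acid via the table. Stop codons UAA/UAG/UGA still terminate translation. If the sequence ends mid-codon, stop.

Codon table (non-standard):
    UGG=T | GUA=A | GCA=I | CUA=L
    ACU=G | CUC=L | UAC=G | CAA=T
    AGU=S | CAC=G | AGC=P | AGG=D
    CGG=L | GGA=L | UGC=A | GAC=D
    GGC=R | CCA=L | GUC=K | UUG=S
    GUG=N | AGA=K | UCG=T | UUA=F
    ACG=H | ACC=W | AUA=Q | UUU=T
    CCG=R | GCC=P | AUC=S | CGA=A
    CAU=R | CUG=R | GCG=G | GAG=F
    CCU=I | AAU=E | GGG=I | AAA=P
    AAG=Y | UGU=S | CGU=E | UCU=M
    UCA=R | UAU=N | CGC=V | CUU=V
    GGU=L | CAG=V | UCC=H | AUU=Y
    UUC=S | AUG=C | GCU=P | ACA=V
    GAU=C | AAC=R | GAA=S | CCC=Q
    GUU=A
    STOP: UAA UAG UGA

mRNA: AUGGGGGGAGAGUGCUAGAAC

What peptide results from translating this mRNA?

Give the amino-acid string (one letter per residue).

start AUG at pos 0
pos 0: AUG -> C; peptide=C
pos 3: GGG -> I; peptide=CI
pos 6: GGA -> L; peptide=CIL
pos 9: GAG -> F; peptide=CILF
pos 12: UGC -> A; peptide=CILFA
pos 15: UAG -> STOP

Answer: CILFA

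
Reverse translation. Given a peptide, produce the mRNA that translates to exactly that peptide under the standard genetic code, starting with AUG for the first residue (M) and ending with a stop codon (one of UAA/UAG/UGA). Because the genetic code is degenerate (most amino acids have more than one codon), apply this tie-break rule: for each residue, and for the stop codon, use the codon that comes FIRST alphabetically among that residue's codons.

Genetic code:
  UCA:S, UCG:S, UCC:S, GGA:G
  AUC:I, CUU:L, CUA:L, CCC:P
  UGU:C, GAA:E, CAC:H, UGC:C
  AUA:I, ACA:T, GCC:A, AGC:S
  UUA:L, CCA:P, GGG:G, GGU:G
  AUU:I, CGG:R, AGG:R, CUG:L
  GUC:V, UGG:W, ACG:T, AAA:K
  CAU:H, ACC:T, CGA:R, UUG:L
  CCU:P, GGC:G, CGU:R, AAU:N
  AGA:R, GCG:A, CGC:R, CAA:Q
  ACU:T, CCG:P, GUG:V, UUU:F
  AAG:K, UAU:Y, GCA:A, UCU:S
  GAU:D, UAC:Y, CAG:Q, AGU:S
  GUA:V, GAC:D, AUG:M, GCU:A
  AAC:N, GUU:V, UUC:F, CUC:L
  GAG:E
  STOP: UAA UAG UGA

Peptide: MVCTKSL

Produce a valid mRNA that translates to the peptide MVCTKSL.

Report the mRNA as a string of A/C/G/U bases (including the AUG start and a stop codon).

Answer: mRNA: AUGGUAUGCACAAAAAGCCUAUAA

Derivation:
residue 1: M -> AUG (start codon)
residue 2: V codons sorted = GUA,GUC,GUG,GUU -> pick first = GUA
residue 3: C codons sorted = UGC,UGU -> pick first = UGC
residue 4: T codons sorted = ACA,ACC,ACG,ACU -> pick first = ACA
residue 5: K codons sorted = AAA,AAG -> pick first = AAA
residue 6: S codons sorted = AGC,AGU,UCA,UCC,UCG,UCU -> pick first = AGC
residue 7: L codons sorted = CUA,CUC,CUG,CUU,UUA,UUG -> pick first = CUA
terminator: stop codons sorted = UAA,UAG,UGA -> pick first = UAA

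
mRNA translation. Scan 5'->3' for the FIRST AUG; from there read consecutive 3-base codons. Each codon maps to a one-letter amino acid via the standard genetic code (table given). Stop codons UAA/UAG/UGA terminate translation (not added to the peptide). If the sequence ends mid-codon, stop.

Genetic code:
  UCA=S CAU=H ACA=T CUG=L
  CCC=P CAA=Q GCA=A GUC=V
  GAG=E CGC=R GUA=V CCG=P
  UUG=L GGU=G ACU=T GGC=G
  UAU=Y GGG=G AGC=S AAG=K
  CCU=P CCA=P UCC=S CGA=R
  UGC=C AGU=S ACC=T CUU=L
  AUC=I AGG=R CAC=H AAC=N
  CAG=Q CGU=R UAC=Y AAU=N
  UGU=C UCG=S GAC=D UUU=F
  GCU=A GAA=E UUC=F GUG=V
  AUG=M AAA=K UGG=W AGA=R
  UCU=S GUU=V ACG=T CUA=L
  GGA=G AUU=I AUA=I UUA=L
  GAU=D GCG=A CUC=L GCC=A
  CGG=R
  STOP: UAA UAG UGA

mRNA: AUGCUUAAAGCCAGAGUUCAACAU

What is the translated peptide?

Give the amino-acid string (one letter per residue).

Answer: MLKARVQH

Derivation:
start AUG at pos 0
pos 0: AUG -> M; peptide=M
pos 3: CUU -> L; peptide=ML
pos 6: AAA -> K; peptide=MLK
pos 9: GCC -> A; peptide=MLKA
pos 12: AGA -> R; peptide=MLKAR
pos 15: GUU -> V; peptide=MLKARV
pos 18: CAA -> Q; peptide=MLKARVQ
pos 21: CAU -> H; peptide=MLKARVQH
pos 24: only 0 nt remain (<3), stop (end of mRNA)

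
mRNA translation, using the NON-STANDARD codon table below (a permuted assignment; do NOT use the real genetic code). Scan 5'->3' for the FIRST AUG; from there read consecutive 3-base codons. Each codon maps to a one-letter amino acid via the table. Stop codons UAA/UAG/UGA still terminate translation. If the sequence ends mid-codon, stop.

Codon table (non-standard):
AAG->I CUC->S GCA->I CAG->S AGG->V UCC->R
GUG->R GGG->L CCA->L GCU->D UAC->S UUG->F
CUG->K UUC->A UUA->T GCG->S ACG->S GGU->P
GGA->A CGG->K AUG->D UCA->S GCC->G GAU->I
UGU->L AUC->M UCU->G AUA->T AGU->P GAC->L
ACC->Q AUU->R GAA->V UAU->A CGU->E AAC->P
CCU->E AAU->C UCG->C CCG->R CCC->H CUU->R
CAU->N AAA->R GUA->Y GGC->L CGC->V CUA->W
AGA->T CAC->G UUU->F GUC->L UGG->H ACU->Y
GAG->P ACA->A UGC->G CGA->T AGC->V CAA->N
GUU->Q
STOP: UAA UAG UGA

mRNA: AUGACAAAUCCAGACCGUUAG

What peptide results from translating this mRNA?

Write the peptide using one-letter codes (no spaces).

start AUG at pos 0
pos 0: AUG -> D; peptide=D
pos 3: ACA -> A; peptide=DA
pos 6: AAU -> C; peptide=DAC
pos 9: CCA -> L; peptide=DACL
pos 12: GAC -> L; peptide=DACLL
pos 15: CGU -> E; peptide=DACLLE
pos 18: UAG -> STOP

Answer: DACLLE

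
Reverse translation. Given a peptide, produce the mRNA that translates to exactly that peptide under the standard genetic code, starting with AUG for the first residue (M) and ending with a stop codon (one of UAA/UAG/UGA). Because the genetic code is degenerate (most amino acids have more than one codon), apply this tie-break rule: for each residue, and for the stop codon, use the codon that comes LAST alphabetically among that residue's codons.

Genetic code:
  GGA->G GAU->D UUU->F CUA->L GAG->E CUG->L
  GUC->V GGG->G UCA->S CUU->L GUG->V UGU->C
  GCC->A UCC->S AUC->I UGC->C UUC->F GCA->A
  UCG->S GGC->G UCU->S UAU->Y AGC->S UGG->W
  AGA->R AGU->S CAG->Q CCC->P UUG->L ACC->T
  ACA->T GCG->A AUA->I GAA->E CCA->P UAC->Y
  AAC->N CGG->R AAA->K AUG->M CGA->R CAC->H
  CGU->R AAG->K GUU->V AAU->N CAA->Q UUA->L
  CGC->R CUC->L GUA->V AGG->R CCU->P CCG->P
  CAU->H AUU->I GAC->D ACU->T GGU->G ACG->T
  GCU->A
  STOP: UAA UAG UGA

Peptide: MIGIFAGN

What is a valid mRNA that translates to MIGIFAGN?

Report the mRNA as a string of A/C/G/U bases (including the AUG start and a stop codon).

Answer: mRNA: AUGAUUGGUAUUUUUGCUGGUAAUUGA

Derivation:
residue 1: M -> AUG (start codon)
residue 2: I codons sorted = AUA,AUC,AUU -> pick last = AUU
residue 3: G codons sorted = GGA,GGC,GGG,GGU -> pick last = GGU
residue 4: I codons sorted = AUA,AUC,AUU -> pick last = AUU
residue 5: F codons sorted = UUC,UUU -> pick last = UUU
residue 6: A codons sorted = GCA,GCC,GCG,GCU -> pick last = GCU
residue 7: G codons sorted = GGA,GGC,GGG,GGU -> pick last = GGU
residue 8: N codons sorted = AAC,AAU -> pick last = AAU
terminator: stop codons sorted = UAA,UAG,UGA -> pick last = UGA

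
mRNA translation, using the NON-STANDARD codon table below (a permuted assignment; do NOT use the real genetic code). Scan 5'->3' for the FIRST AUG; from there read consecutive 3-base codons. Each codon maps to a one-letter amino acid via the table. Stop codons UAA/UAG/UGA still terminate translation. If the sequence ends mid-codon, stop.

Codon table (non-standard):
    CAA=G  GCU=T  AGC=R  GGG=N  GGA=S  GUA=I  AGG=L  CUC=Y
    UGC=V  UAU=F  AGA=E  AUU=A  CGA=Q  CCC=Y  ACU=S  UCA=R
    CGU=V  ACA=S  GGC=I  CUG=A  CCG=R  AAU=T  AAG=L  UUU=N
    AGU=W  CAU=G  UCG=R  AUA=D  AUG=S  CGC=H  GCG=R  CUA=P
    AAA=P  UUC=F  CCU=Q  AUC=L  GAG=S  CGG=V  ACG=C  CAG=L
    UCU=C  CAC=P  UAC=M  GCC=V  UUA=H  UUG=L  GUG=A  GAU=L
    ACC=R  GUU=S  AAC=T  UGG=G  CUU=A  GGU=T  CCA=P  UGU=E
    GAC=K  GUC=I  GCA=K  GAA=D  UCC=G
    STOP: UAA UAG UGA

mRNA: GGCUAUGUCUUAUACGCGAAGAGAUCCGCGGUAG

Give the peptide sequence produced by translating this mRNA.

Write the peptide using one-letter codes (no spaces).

start AUG at pos 4
pos 4: AUG -> S; peptide=S
pos 7: UCU -> C; peptide=SC
pos 10: UAU -> F; peptide=SCF
pos 13: ACG -> C; peptide=SCFC
pos 16: CGA -> Q; peptide=SCFCQ
pos 19: AGA -> E; peptide=SCFCQE
pos 22: GAU -> L; peptide=SCFCQEL
pos 25: CCG -> R; peptide=SCFCQELR
pos 28: CGG -> V; peptide=SCFCQELRV
pos 31: UAG -> STOP

Answer: SCFCQELRV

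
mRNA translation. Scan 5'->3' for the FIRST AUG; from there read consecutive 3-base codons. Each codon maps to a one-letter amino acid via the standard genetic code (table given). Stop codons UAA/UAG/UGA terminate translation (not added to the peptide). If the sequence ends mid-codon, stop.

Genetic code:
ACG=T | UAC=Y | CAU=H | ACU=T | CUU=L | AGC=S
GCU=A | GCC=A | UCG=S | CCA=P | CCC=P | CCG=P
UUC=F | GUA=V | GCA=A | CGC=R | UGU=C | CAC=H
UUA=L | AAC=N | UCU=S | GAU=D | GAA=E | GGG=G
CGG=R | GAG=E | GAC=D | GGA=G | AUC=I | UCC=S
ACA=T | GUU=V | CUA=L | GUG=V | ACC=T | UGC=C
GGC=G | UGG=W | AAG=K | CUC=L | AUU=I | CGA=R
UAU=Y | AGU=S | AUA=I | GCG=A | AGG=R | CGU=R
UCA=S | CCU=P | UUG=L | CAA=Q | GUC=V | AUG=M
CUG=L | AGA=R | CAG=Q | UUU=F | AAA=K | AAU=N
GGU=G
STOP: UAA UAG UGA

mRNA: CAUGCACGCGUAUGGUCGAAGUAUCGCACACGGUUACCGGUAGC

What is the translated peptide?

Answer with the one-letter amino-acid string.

Answer: MHAYGRSIAHGYR

Derivation:
start AUG at pos 1
pos 1: AUG -> M; peptide=M
pos 4: CAC -> H; peptide=MH
pos 7: GCG -> A; peptide=MHA
pos 10: UAU -> Y; peptide=MHAY
pos 13: GGU -> G; peptide=MHAYG
pos 16: CGA -> R; peptide=MHAYGR
pos 19: AGU -> S; peptide=MHAYGRS
pos 22: AUC -> I; peptide=MHAYGRSI
pos 25: GCA -> A; peptide=MHAYGRSIA
pos 28: CAC -> H; peptide=MHAYGRSIAH
pos 31: GGU -> G; peptide=MHAYGRSIAHG
pos 34: UAC -> Y; peptide=MHAYGRSIAHGY
pos 37: CGG -> R; peptide=MHAYGRSIAHGYR
pos 40: UAG -> STOP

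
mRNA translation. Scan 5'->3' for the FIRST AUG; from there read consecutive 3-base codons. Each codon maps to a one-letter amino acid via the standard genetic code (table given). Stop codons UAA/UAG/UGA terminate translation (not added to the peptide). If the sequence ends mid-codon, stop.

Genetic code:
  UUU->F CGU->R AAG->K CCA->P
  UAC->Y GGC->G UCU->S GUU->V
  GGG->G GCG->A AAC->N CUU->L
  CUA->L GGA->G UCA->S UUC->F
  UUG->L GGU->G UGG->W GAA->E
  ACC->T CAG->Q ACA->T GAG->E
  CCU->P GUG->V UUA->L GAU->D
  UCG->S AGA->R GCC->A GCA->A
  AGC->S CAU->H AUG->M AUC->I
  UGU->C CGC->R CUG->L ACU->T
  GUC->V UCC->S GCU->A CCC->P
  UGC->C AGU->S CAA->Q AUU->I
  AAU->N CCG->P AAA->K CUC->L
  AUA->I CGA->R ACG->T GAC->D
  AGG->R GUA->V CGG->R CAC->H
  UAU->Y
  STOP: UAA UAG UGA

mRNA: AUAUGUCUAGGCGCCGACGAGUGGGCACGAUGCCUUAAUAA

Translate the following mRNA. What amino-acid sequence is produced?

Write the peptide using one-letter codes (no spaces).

Answer: MSRRRRVGTMP

Derivation:
start AUG at pos 2
pos 2: AUG -> M; peptide=M
pos 5: UCU -> S; peptide=MS
pos 8: AGG -> R; peptide=MSR
pos 11: CGC -> R; peptide=MSRR
pos 14: CGA -> R; peptide=MSRRR
pos 17: CGA -> R; peptide=MSRRRR
pos 20: GUG -> V; peptide=MSRRRRV
pos 23: GGC -> G; peptide=MSRRRRVG
pos 26: ACG -> T; peptide=MSRRRRVGT
pos 29: AUG -> M; peptide=MSRRRRVGTM
pos 32: CCU -> P; peptide=MSRRRRVGTMP
pos 35: UAA -> STOP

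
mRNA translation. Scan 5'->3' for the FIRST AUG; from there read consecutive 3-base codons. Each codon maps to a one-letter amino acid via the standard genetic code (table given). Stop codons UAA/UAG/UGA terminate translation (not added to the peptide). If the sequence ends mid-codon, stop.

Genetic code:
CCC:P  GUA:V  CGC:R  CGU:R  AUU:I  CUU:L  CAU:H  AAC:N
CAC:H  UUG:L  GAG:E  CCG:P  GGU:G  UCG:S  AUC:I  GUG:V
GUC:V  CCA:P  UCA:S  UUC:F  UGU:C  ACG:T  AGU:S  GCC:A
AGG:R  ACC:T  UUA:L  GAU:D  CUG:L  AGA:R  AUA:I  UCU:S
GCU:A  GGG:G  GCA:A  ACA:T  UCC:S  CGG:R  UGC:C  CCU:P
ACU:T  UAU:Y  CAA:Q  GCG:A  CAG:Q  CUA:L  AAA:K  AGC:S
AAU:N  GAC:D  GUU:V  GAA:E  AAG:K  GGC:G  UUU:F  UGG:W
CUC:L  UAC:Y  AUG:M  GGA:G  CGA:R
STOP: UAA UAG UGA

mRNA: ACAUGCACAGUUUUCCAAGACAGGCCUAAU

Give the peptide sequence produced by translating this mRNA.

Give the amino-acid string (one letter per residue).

start AUG at pos 2
pos 2: AUG -> M; peptide=M
pos 5: CAC -> H; peptide=MH
pos 8: AGU -> S; peptide=MHS
pos 11: UUU -> F; peptide=MHSF
pos 14: CCA -> P; peptide=MHSFP
pos 17: AGA -> R; peptide=MHSFPR
pos 20: CAG -> Q; peptide=MHSFPRQ
pos 23: GCC -> A; peptide=MHSFPRQA
pos 26: UAA -> STOP

Answer: MHSFPRQA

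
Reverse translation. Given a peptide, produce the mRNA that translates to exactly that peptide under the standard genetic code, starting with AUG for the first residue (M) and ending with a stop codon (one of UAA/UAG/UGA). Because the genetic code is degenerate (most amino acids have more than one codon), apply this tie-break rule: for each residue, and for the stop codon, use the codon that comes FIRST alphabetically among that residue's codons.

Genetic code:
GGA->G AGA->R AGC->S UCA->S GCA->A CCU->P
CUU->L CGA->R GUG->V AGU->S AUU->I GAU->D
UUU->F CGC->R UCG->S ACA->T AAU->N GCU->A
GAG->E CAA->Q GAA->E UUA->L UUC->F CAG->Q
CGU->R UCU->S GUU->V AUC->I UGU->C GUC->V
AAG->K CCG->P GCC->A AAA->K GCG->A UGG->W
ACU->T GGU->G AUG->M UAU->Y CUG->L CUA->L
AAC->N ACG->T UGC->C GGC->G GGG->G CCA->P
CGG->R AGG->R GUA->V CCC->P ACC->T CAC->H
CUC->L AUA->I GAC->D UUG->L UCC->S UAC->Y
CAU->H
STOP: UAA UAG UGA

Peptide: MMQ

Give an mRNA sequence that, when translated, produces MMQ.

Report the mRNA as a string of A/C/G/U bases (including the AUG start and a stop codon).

residue 1: M -> AUG (start codon)
residue 2: M -> AUG (only codon)
residue 3: Q codons sorted = CAA,CAG -> pick first = CAA
terminator: stop codons sorted = UAA,UAG,UGA -> pick first = UAA

Answer: mRNA: AUGAUGCAAUAA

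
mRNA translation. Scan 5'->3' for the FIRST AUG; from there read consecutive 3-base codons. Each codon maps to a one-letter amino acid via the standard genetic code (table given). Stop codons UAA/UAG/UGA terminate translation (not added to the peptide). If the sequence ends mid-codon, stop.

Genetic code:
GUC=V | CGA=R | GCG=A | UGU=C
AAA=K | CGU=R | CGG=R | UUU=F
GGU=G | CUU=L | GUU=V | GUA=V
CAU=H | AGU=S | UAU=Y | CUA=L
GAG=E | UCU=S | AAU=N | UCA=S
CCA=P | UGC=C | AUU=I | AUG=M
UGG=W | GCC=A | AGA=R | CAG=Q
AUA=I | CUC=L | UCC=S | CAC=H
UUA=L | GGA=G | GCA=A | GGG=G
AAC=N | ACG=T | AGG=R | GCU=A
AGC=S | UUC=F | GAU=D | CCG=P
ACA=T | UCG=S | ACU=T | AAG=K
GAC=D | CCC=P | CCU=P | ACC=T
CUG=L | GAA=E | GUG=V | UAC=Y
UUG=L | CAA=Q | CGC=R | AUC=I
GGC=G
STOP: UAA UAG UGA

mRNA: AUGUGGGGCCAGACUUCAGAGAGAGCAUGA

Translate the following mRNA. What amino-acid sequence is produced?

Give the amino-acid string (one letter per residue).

Answer: MWGQTSERA

Derivation:
start AUG at pos 0
pos 0: AUG -> M; peptide=M
pos 3: UGG -> W; peptide=MW
pos 6: GGC -> G; peptide=MWG
pos 9: CAG -> Q; peptide=MWGQ
pos 12: ACU -> T; peptide=MWGQT
pos 15: UCA -> S; peptide=MWGQTS
pos 18: GAG -> E; peptide=MWGQTSE
pos 21: AGA -> R; peptide=MWGQTSER
pos 24: GCA -> A; peptide=MWGQTSERA
pos 27: UGA -> STOP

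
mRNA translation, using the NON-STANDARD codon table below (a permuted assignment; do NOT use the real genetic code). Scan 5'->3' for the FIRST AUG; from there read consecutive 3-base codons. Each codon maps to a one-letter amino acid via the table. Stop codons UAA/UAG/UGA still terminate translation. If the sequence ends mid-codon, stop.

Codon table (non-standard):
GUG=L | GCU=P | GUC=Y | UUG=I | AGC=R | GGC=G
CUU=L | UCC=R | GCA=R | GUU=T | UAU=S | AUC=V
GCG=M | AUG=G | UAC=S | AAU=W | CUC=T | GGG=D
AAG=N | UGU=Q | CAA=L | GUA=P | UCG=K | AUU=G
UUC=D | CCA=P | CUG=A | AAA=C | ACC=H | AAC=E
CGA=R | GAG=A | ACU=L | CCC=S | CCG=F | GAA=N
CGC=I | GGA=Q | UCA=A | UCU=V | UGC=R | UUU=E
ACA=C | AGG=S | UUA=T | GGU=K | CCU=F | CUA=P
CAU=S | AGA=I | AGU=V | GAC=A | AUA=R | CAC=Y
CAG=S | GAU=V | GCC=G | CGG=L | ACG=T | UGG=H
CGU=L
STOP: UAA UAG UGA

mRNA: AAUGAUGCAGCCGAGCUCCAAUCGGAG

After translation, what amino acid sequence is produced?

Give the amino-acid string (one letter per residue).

start AUG at pos 1
pos 1: AUG -> G; peptide=G
pos 4: AUG -> G; peptide=GG
pos 7: CAG -> S; peptide=GGS
pos 10: CCG -> F; peptide=GGSF
pos 13: AGC -> R; peptide=GGSFR
pos 16: UCC -> R; peptide=GGSFRR
pos 19: AAU -> W; peptide=GGSFRRW
pos 22: CGG -> L; peptide=GGSFRRWL
pos 25: only 2 nt remain (<3), stop (end of mRNA)

Answer: GGSFRRWL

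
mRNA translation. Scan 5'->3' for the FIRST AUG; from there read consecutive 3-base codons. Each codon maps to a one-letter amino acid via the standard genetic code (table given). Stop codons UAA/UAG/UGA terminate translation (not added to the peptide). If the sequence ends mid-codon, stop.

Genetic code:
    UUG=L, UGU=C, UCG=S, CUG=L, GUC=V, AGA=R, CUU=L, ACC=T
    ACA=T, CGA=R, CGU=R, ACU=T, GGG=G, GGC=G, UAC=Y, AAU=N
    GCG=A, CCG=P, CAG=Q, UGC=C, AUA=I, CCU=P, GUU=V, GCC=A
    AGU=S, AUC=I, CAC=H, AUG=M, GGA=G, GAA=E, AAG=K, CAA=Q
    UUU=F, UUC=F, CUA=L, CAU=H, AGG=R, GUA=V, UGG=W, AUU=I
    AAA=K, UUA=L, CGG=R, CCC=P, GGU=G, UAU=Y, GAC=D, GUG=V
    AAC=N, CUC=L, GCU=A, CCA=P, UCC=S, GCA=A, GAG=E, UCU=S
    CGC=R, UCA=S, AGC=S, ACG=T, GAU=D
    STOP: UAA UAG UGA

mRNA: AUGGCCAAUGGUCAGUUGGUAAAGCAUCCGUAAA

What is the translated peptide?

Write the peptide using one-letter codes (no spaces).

start AUG at pos 0
pos 0: AUG -> M; peptide=M
pos 3: GCC -> A; peptide=MA
pos 6: AAU -> N; peptide=MAN
pos 9: GGU -> G; peptide=MANG
pos 12: CAG -> Q; peptide=MANGQ
pos 15: UUG -> L; peptide=MANGQL
pos 18: GUA -> V; peptide=MANGQLV
pos 21: AAG -> K; peptide=MANGQLVK
pos 24: CAU -> H; peptide=MANGQLVKH
pos 27: CCG -> P; peptide=MANGQLVKHP
pos 30: UAA -> STOP

Answer: MANGQLVKHP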